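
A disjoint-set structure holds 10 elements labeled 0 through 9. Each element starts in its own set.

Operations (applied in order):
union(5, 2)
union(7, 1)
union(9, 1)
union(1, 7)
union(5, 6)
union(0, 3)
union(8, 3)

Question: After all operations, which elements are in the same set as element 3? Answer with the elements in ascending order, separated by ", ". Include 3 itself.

Step 1: union(5, 2) -> merged; set of 5 now {2, 5}
Step 2: union(7, 1) -> merged; set of 7 now {1, 7}
Step 3: union(9, 1) -> merged; set of 9 now {1, 7, 9}
Step 4: union(1, 7) -> already same set; set of 1 now {1, 7, 9}
Step 5: union(5, 6) -> merged; set of 5 now {2, 5, 6}
Step 6: union(0, 3) -> merged; set of 0 now {0, 3}
Step 7: union(8, 3) -> merged; set of 8 now {0, 3, 8}
Component of 3: {0, 3, 8}

Answer: 0, 3, 8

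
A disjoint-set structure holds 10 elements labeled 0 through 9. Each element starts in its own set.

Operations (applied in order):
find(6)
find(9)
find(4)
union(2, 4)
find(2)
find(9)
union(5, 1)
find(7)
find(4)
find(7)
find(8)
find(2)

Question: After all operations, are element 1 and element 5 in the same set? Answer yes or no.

Step 1: find(6) -> no change; set of 6 is {6}
Step 2: find(9) -> no change; set of 9 is {9}
Step 3: find(4) -> no change; set of 4 is {4}
Step 4: union(2, 4) -> merged; set of 2 now {2, 4}
Step 5: find(2) -> no change; set of 2 is {2, 4}
Step 6: find(9) -> no change; set of 9 is {9}
Step 7: union(5, 1) -> merged; set of 5 now {1, 5}
Step 8: find(7) -> no change; set of 7 is {7}
Step 9: find(4) -> no change; set of 4 is {2, 4}
Step 10: find(7) -> no change; set of 7 is {7}
Step 11: find(8) -> no change; set of 8 is {8}
Step 12: find(2) -> no change; set of 2 is {2, 4}
Set of 1: {1, 5}; 5 is a member.

Answer: yes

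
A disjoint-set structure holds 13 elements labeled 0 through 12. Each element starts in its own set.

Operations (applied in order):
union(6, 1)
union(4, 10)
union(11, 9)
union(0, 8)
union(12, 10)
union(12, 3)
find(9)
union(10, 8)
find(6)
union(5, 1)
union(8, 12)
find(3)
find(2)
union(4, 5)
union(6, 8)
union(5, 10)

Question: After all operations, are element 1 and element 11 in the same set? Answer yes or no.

Answer: no

Derivation:
Step 1: union(6, 1) -> merged; set of 6 now {1, 6}
Step 2: union(4, 10) -> merged; set of 4 now {4, 10}
Step 3: union(11, 9) -> merged; set of 11 now {9, 11}
Step 4: union(0, 8) -> merged; set of 0 now {0, 8}
Step 5: union(12, 10) -> merged; set of 12 now {4, 10, 12}
Step 6: union(12, 3) -> merged; set of 12 now {3, 4, 10, 12}
Step 7: find(9) -> no change; set of 9 is {9, 11}
Step 8: union(10, 8) -> merged; set of 10 now {0, 3, 4, 8, 10, 12}
Step 9: find(6) -> no change; set of 6 is {1, 6}
Step 10: union(5, 1) -> merged; set of 5 now {1, 5, 6}
Step 11: union(8, 12) -> already same set; set of 8 now {0, 3, 4, 8, 10, 12}
Step 12: find(3) -> no change; set of 3 is {0, 3, 4, 8, 10, 12}
Step 13: find(2) -> no change; set of 2 is {2}
Step 14: union(4, 5) -> merged; set of 4 now {0, 1, 3, 4, 5, 6, 8, 10, 12}
Step 15: union(6, 8) -> already same set; set of 6 now {0, 1, 3, 4, 5, 6, 8, 10, 12}
Step 16: union(5, 10) -> already same set; set of 5 now {0, 1, 3, 4, 5, 6, 8, 10, 12}
Set of 1: {0, 1, 3, 4, 5, 6, 8, 10, 12}; 11 is not a member.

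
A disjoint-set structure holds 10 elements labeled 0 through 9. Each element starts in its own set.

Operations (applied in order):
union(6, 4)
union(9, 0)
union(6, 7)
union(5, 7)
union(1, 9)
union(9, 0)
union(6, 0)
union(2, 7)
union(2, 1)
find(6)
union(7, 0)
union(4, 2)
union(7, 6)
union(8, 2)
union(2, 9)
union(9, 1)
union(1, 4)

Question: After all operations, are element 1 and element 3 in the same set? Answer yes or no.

Answer: no

Derivation:
Step 1: union(6, 4) -> merged; set of 6 now {4, 6}
Step 2: union(9, 0) -> merged; set of 9 now {0, 9}
Step 3: union(6, 7) -> merged; set of 6 now {4, 6, 7}
Step 4: union(5, 7) -> merged; set of 5 now {4, 5, 6, 7}
Step 5: union(1, 9) -> merged; set of 1 now {0, 1, 9}
Step 6: union(9, 0) -> already same set; set of 9 now {0, 1, 9}
Step 7: union(6, 0) -> merged; set of 6 now {0, 1, 4, 5, 6, 7, 9}
Step 8: union(2, 7) -> merged; set of 2 now {0, 1, 2, 4, 5, 6, 7, 9}
Step 9: union(2, 1) -> already same set; set of 2 now {0, 1, 2, 4, 5, 6, 7, 9}
Step 10: find(6) -> no change; set of 6 is {0, 1, 2, 4, 5, 6, 7, 9}
Step 11: union(7, 0) -> already same set; set of 7 now {0, 1, 2, 4, 5, 6, 7, 9}
Step 12: union(4, 2) -> already same set; set of 4 now {0, 1, 2, 4, 5, 6, 7, 9}
Step 13: union(7, 6) -> already same set; set of 7 now {0, 1, 2, 4, 5, 6, 7, 9}
Step 14: union(8, 2) -> merged; set of 8 now {0, 1, 2, 4, 5, 6, 7, 8, 9}
Step 15: union(2, 9) -> already same set; set of 2 now {0, 1, 2, 4, 5, 6, 7, 8, 9}
Step 16: union(9, 1) -> already same set; set of 9 now {0, 1, 2, 4, 5, 6, 7, 8, 9}
Step 17: union(1, 4) -> already same set; set of 1 now {0, 1, 2, 4, 5, 6, 7, 8, 9}
Set of 1: {0, 1, 2, 4, 5, 6, 7, 8, 9}; 3 is not a member.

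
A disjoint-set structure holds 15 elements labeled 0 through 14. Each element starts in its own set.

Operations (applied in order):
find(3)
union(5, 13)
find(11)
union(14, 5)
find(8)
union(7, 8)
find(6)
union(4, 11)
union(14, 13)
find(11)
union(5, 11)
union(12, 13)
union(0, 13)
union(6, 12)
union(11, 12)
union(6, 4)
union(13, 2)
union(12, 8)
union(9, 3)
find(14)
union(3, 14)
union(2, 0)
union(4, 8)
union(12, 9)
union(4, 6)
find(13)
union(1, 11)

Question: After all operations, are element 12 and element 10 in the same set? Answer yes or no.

Step 1: find(3) -> no change; set of 3 is {3}
Step 2: union(5, 13) -> merged; set of 5 now {5, 13}
Step 3: find(11) -> no change; set of 11 is {11}
Step 4: union(14, 5) -> merged; set of 14 now {5, 13, 14}
Step 5: find(8) -> no change; set of 8 is {8}
Step 6: union(7, 8) -> merged; set of 7 now {7, 8}
Step 7: find(6) -> no change; set of 6 is {6}
Step 8: union(4, 11) -> merged; set of 4 now {4, 11}
Step 9: union(14, 13) -> already same set; set of 14 now {5, 13, 14}
Step 10: find(11) -> no change; set of 11 is {4, 11}
Step 11: union(5, 11) -> merged; set of 5 now {4, 5, 11, 13, 14}
Step 12: union(12, 13) -> merged; set of 12 now {4, 5, 11, 12, 13, 14}
Step 13: union(0, 13) -> merged; set of 0 now {0, 4, 5, 11, 12, 13, 14}
Step 14: union(6, 12) -> merged; set of 6 now {0, 4, 5, 6, 11, 12, 13, 14}
Step 15: union(11, 12) -> already same set; set of 11 now {0, 4, 5, 6, 11, 12, 13, 14}
Step 16: union(6, 4) -> already same set; set of 6 now {0, 4, 5, 6, 11, 12, 13, 14}
Step 17: union(13, 2) -> merged; set of 13 now {0, 2, 4, 5, 6, 11, 12, 13, 14}
Step 18: union(12, 8) -> merged; set of 12 now {0, 2, 4, 5, 6, 7, 8, 11, 12, 13, 14}
Step 19: union(9, 3) -> merged; set of 9 now {3, 9}
Step 20: find(14) -> no change; set of 14 is {0, 2, 4, 5, 6, 7, 8, 11, 12, 13, 14}
Step 21: union(3, 14) -> merged; set of 3 now {0, 2, 3, 4, 5, 6, 7, 8, 9, 11, 12, 13, 14}
Step 22: union(2, 0) -> already same set; set of 2 now {0, 2, 3, 4, 5, 6, 7, 8, 9, 11, 12, 13, 14}
Step 23: union(4, 8) -> already same set; set of 4 now {0, 2, 3, 4, 5, 6, 7, 8, 9, 11, 12, 13, 14}
Step 24: union(12, 9) -> already same set; set of 12 now {0, 2, 3, 4, 5, 6, 7, 8, 9, 11, 12, 13, 14}
Step 25: union(4, 6) -> already same set; set of 4 now {0, 2, 3, 4, 5, 6, 7, 8, 9, 11, 12, 13, 14}
Step 26: find(13) -> no change; set of 13 is {0, 2, 3, 4, 5, 6, 7, 8, 9, 11, 12, 13, 14}
Step 27: union(1, 11) -> merged; set of 1 now {0, 1, 2, 3, 4, 5, 6, 7, 8, 9, 11, 12, 13, 14}
Set of 12: {0, 1, 2, 3, 4, 5, 6, 7, 8, 9, 11, 12, 13, 14}; 10 is not a member.

Answer: no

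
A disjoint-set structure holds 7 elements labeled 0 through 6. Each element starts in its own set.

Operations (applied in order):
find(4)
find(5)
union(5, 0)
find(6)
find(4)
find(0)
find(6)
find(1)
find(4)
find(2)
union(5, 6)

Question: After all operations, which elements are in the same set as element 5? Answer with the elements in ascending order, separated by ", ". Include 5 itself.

Answer: 0, 5, 6

Derivation:
Step 1: find(4) -> no change; set of 4 is {4}
Step 2: find(5) -> no change; set of 5 is {5}
Step 3: union(5, 0) -> merged; set of 5 now {0, 5}
Step 4: find(6) -> no change; set of 6 is {6}
Step 5: find(4) -> no change; set of 4 is {4}
Step 6: find(0) -> no change; set of 0 is {0, 5}
Step 7: find(6) -> no change; set of 6 is {6}
Step 8: find(1) -> no change; set of 1 is {1}
Step 9: find(4) -> no change; set of 4 is {4}
Step 10: find(2) -> no change; set of 2 is {2}
Step 11: union(5, 6) -> merged; set of 5 now {0, 5, 6}
Component of 5: {0, 5, 6}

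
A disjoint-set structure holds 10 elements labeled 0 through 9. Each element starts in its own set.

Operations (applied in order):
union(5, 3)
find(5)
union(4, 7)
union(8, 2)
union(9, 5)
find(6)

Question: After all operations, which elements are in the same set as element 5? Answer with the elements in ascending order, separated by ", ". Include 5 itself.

Answer: 3, 5, 9

Derivation:
Step 1: union(5, 3) -> merged; set of 5 now {3, 5}
Step 2: find(5) -> no change; set of 5 is {3, 5}
Step 3: union(4, 7) -> merged; set of 4 now {4, 7}
Step 4: union(8, 2) -> merged; set of 8 now {2, 8}
Step 5: union(9, 5) -> merged; set of 9 now {3, 5, 9}
Step 6: find(6) -> no change; set of 6 is {6}
Component of 5: {3, 5, 9}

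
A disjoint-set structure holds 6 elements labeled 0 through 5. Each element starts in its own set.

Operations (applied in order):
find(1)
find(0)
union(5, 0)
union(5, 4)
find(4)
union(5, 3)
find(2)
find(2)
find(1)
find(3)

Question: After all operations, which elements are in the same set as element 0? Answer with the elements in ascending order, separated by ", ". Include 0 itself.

Step 1: find(1) -> no change; set of 1 is {1}
Step 2: find(0) -> no change; set of 0 is {0}
Step 3: union(5, 0) -> merged; set of 5 now {0, 5}
Step 4: union(5, 4) -> merged; set of 5 now {0, 4, 5}
Step 5: find(4) -> no change; set of 4 is {0, 4, 5}
Step 6: union(5, 3) -> merged; set of 5 now {0, 3, 4, 5}
Step 7: find(2) -> no change; set of 2 is {2}
Step 8: find(2) -> no change; set of 2 is {2}
Step 9: find(1) -> no change; set of 1 is {1}
Step 10: find(3) -> no change; set of 3 is {0, 3, 4, 5}
Component of 0: {0, 3, 4, 5}

Answer: 0, 3, 4, 5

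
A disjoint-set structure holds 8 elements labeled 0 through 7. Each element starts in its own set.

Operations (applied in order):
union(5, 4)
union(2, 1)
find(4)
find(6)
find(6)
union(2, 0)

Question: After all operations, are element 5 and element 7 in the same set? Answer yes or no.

Step 1: union(5, 4) -> merged; set of 5 now {4, 5}
Step 2: union(2, 1) -> merged; set of 2 now {1, 2}
Step 3: find(4) -> no change; set of 4 is {4, 5}
Step 4: find(6) -> no change; set of 6 is {6}
Step 5: find(6) -> no change; set of 6 is {6}
Step 6: union(2, 0) -> merged; set of 2 now {0, 1, 2}
Set of 5: {4, 5}; 7 is not a member.

Answer: no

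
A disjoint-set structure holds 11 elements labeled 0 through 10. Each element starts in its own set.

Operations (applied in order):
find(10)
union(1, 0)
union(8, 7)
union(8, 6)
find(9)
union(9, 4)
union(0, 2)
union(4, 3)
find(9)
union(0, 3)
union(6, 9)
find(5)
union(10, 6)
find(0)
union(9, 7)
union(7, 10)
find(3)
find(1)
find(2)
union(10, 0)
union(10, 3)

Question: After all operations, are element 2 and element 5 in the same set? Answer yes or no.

Step 1: find(10) -> no change; set of 10 is {10}
Step 2: union(1, 0) -> merged; set of 1 now {0, 1}
Step 3: union(8, 7) -> merged; set of 8 now {7, 8}
Step 4: union(8, 6) -> merged; set of 8 now {6, 7, 8}
Step 5: find(9) -> no change; set of 9 is {9}
Step 6: union(9, 4) -> merged; set of 9 now {4, 9}
Step 7: union(0, 2) -> merged; set of 0 now {0, 1, 2}
Step 8: union(4, 3) -> merged; set of 4 now {3, 4, 9}
Step 9: find(9) -> no change; set of 9 is {3, 4, 9}
Step 10: union(0, 3) -> merged; set of 0 now {0, 1, 2, 3, 4, 9}
Step 11: union(6, 9) -> merged; set of 6 now {0, 1, 2, 3, 4, 6, 7, 8, 9}
Step 12: find(5) -> no change; set of 5 is {5}
Step 13: union(10, 6) -> merged; set of 10 now {0, 1, 2, 3, 4, 6, 7, 8, 9, 10}
Step 14: find(0) -> no change; set of 0 is {0, 1, 2, 3, 4, 6, 7, 8, 9, 10}
Step 15: union(9, 7) -> already same set; set of 9 now {0, 1, 2, 3, 4, 6, 7, 8, 9, 10}
Step 16: union(7, 10) -> already same set; set of 7 now {0, 1, 2, 3, 4, 6, 7, 8, 9, 10}
Step 17: find(3) -> no change; set of 3 is {0, 1, 2, 3, 4, 6, 7, 8, 9, 10}
Step 18: find(1) -> no change; set of 1 is {0, 1, 2, 3, 4, 6, 7, 8, 9, 10}
Step 19: find(2) -> no change; set of 2 is {0, 1, 2, 3, 4, 6, 7, 8, 9, 10}
Step 20: union(10, 0) -> already same set; set of 10 now {0, 1, 2, 3, 4, 6, 7, 8, 9, 10}
Step 21: union(10, 3) -> already same set; set of 10 now {0, 1, 2, 3, 4, 6, 7, 8, 9, 10}
Set of 2: {0, 1, 2, 3, 4, 6, 7, 8, 9, 10}; 5 is not a member.

Answer: no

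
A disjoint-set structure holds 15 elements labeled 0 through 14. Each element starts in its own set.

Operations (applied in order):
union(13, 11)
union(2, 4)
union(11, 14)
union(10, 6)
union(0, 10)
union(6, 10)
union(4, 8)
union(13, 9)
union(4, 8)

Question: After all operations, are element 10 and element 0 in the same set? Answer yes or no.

Step 1: union(13, 11) -> merged; set of 13 now {11, 13}
Step 2: union(2, 4) -> merged; set of 2 now {2, 4}
Step 3: union(11, 14) -> merged; set of 11 now {11, 13, 14}
Step 4: union(10, 6) -> merged; set of 10 now {6, 10}
Step 5: union(0, 10) -> merged; set of 0 now {0, 6, 10}
Step 6: union(6, 10) -> already same set; set of 6 now {0, 6, 10}
Step 7: union(4, 8) -> merged; set of 4 now {2, 4, 8}
Step 8: union(13, 9) -> merged; set of 13 now {9, 11, 13, 14}
Step 9: union(4, 8) -> already same set; set of 4 now {2, 4, 8}
Set of 10: {0, 6, 10}; 0 is a member.

Answer: yes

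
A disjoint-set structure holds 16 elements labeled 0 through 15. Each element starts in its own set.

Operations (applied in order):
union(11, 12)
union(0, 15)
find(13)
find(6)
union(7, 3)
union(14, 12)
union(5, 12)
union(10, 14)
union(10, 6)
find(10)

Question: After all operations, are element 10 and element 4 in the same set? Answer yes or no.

Step 1: union(11, 12) -> merged; set of 11 now {11, 12}
Step 2: union(0, 15) -> merged; set of 0 now {0, 15}
Step 3: find(13) -> no change; set of 13 is {13}
Step 4: find(6) -> no change; set of 6 is {6}
Step 5: union(7, 3) -> merged; set of 7 now {3, 7}
Step 6: union(14, 12) -> merged; set of 14 now {11, 12, 14}
Step 7: union(5, 12) -> merged; set of 5 now {5, 11, 12, 14}
Step 8: union(10, 14) -> merged; set of 10 now {5, 10, 11, 12, 14}
Step 9: union(10, 6) -> merged; set of 10 now {5, 6, 10, 11, 12, 14}
Step 10: find(10) -> no change; set of 10 is {5, 6, 10, 11, 12, 14}
Set of 10: {5, 6, 10, 11, 12, 14}; 4 is not a member.

Answer: no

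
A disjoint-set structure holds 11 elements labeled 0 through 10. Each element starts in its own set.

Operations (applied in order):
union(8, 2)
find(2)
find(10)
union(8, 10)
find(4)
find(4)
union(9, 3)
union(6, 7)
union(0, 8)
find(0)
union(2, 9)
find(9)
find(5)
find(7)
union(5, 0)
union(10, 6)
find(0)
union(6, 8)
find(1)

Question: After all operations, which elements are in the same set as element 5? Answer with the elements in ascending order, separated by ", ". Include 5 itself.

Answer: 0, 2, 3, 5, 6, 7, 8, 9, 10

Derivation:
Step 1: union(8, 2) -> merged; set of 8 now {2, 8}
Step 2: find(2) -> no change; set of 2 is {2, 8}
Step 3: find(10) -> no change; set of 10 is {10}
Step 4: union(8, 10) -> merged; set of 8 now {2, 8, 10}
Step 5: find(4) -> no change; set of 4 is {4}
Step 6: find(4) -> no change; set of 4 is {4}
Step 7: union(9, 3) -> merged; set of 9 now {3, 9}
Step 8: union(6, 7) -> merged; set of 6 now {6, 7}
Step 9: union(0, 8) -> merged; set of 0 now {0, 2, 8, 10}
Step 10: find(0) -> no change; set of 0 is {0, 2, 8, 10}
Step 11: union(2, 9) -> merged; set of 2 now {0, 2, 3, 8, 9, 10}
Step 12: find(9) -> no change; set of 9 is {0, 2, 3, 8, 9, 10}
Step 13: find(5) -> no change; set of 5 is {5}
Step 14: find(7) -> no change; set of 7 is {6, 7}
Step 15: union(5, 0) -> merged; set of 5 now {0, 2, 3, 5, 8, 9, 10}
Step 16: union(10, 6) -> merged; set of 10 now {0, 2, 3, 5, 6, 7, 8, 9, 10}
Step 17: find(0) -> no change; set of 0 is {0, 2, 3, 5, 6, 7, 8, 9, 10}
Step 18: union(6, 8) -> already same set; set of 6 now {0, 2, 3, 5, 6, 7, 8, 9, 10}
Step 19: find(1) -> no change; set of 1 is {1}
Component of 5: {0, 2, 3, 5, 6, 7, 8, 9, 10}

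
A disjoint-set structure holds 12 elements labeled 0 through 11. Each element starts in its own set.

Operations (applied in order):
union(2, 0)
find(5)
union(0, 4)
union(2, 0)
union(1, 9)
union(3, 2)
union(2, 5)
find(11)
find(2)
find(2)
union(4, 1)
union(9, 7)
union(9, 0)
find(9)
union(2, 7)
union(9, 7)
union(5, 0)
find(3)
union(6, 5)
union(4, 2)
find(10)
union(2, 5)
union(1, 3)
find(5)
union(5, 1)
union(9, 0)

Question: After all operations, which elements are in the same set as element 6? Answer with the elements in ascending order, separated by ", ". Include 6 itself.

Answer: 0, 1, 2, 3, 4, 5, 6, 7, 9

Derivation:
Step 1: union(2, 0) -> merged; set of 2 now {0, 2}
Step 2: find(5) -> no change; set of 5 is {5}
Step 3: union(0, 4) -> merged; set of 0 now {0, 2, 4}
Step 4: union(2, 0) -> already same set; set of 2 now {0, 2, 4}
Step 5: union(1, 9) -> merged; set of 1 now {1, 9}
Step 6: union(3, 2) -> merged; set of 3 now {0, 2, 3, 4}
Step 7: union(2, 5) -> merged; set of 2 now {0, 2, 3, 4, 5}
Step 8: find(11) -> no change; set of 11 is {11}
Step 9: find(2) -> no change; set of 2 is {0, 2, 3, 4, 5}
Step 10: find(2) -> no change; set of 2 is {0, 2, 3, 4, 5}
Step 11: union(4, 1) -> merged; set of 4 now {0, 1, 2, 3, 4, 5, 9}
Step 12: union(9, 7) -> merged; set of 9 now {0, 1, 2, 3, 4, 5, 7, 9}
Step 13: union(9, 0) -> already same set; set of 9 now {0, 1, 2, 3, 4, 5, 7, 9}
Step 14: find(9) -> no change; set of 9 is {0, 1, 2, 3, 4, 5, 7, 9}
Step 15: union(2, 7) -> already same set; set of 2 now {0, 1, 2, 3, 4, 5, 7, 9}
Step 16: union(9, 7) -> already same set; set of 9 now {0, 1, 2, 3, 4, 5, 7, 9}
Step 17: union(5, 0) -> already same set; set of 5 now {0, 1, 2, 3, 4, 5, 7, 9}
Step 18: find(3) -> no change; set of 3 is {0, 1, 2, 3, 4, 5, 7, 9}
Step 19: union(6, 5) -> merged; set of 6 now {0, 1, 2, 3, 4, 5, 6, 7, 9}
Step 20: union(4, 2) -> already same set; set of 4 now {0, 1, 2, 3, 4, 5, 6, 7, 9}
Step 21: find(10) -> no change; set of 10 is {10}
Step 22: union(2, 5) -> already same set; set of 2 now {0, 1, 2, 3, 4, 5, 6, 7, 9}
Step 23: union(1, 3) -> already same set; set of 1 now {0, 1, 2, 3, 4, 5, 6, 7, 9}
Step 24: find(5) -> no change; set of 5 is {0, 1, 2, 3, 4, 5, 6, 7, 9}
Step 25: union(5, 1) -> already same set; set of 5 now {0, 1, 2, 3, 4, 5, 6, 7, 9}
Step 26: union(9, 0) -> already same set; set of 9 now {0, 1, 2, 3, 4, 5, 6, 7, 9}
Component of 6: {0, 1, 2, 3, 4, 5, 6, 7, 9}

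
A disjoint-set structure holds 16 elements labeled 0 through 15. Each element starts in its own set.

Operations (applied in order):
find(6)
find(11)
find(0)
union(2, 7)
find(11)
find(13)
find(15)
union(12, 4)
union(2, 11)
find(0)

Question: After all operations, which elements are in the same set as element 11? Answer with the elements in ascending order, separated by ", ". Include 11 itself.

Answer: 2, 7, 11

Derivation:
Step 1: find(6) -> no change; set of 6 is {6}
Step 2: find(11) -> no change; set of 11 is {11}
Step 3: find(0) -> no change; set of 0 is {0}
Step 4: union(2, 7) -> merged; set of 2 now {2, 7}
Step 5: find(11) -> no change; set of 11 is {11}
Step 6: find(13) -> no change; set of 13 is {13}
Step 7: find(15) -> no change; set of 15 is {15}
Step 8: union(12, 4) -> merged; set of 12 now {4, 12}
Step 9: union(2, 11) -> merged; set of 2 now {2, 7, 11}
Step 10: find(0) -> no change; set of 0 is {0}
Component of 11: {2, 7, 11}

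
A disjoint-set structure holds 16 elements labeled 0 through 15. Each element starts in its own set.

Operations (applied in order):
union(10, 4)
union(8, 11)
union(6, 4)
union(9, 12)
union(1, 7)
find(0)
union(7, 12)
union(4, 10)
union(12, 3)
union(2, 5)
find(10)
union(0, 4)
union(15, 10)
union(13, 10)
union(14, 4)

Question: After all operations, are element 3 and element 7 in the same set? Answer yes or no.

Answer: yes

Derivation:
Step 1: union(10, 4) -> merged; set of 10 now {4, 10}
Step 2: union(8, 11) -> merged; set of 8 now {8, 11}
Step 3: union(6, 4) -> merged; set of 6 now {4, 6, 10}
Step 4: union(9, 12) -> merged; set of 9 now {9, 12}
Step 5: union(1, 7) -> merged; set of 1 now {1, 7}
Step 6: find(0) -> no change; set of 0 is {0}
Step 7: union(7, 12) -> merged; set of 7 now {1, 7, 9, 12}
Step 8: union(4, 10) -> already same set; set of 4 now {4, 6, 10}
Step 9: union(12, 3) -> merged; set of 12 now {1, 3, 7, 9, 12}
Step 10: union(2, 5) -> merged; set of 2 now {2, 5}
Step 11: find(10) -> no change; set of 10 is {4, 6, 10}
Step 12: union(0, 4) -> merged; set of 0 now {0, 4, 6, 10}
Step 13: union(15, 10) -> merged; set of 15 now {0, 4, 6, 10, 15}
Step 14: union(13, 10) -> merged; set of 13 now {0, 4, 6, 10, 13, 15}
Step 15: union(14, 4) -> merged; set of 14 now {0, 4, 6, 10, 13, 14, 15}
Set of 3: {1, 3, 7, 9, 12}; 7 is a member.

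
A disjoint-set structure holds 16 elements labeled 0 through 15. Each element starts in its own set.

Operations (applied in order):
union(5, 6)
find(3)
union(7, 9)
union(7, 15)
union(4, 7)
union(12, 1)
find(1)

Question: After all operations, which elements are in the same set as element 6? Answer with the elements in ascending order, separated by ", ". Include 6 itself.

Step 1: union(5, 6) -> merged; set of 5 now {5, 6}
Step 2: find(3) -> no change; set of 3 is {3}
Step 3: union(7, 9) -> merged; set of 7 now {7, 9}
Step 4: union(7, 15) -> merged; set of 7 now {7, 9, 15}
Step 5: union(4, 7) -> merged; set of 4 now {4, 7, 9, 15}
Step 6: union(12, 1) -> merged; set of 12 now {1, 12}
Step 7: find(1) -> no change; set of 1 is {1, 12}
Component of 6: {5, 6}

Answer: 5, 6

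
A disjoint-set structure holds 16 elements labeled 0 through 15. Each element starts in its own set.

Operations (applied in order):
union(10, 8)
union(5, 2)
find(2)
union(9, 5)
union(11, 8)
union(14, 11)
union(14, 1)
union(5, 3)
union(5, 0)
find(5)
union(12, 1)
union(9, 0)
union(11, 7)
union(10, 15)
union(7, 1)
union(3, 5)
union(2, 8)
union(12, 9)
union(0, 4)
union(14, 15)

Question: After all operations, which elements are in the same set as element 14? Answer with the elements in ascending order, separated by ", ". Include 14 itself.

Answer: 0, 1, 2, 3, 4, 5, 7, 8, 9, 10, 11, 12, 14, 15

Derivation:
Step 1: union(10, 8) -> merged; set of 10 now {8, 10}
Step 2: union(5, 2) -> merged; set of 5 now {2, 5}
Step 3: find(2) -> no change; set of 2 is {2, 5}
Step 4: union(9, 5) -> merged; set of 9 now {2, 5, 9}
Step 5: union(11, 8) -> merged; set of 11 now {8, 10, 11}
Step 6: union(14, 11) -> merged; set of 14 now {8, 10, 11, 14}
Step 7: union(14, 1) -> merged; set of 14 now {1, 8, 10, 11, 14}
Step 8: union(5, 3) -> merged; set of 5 now {2, 3, 5, 9}
Step 9: union(5, 0) -> merged; set of 5 now {0, 2, 3, 5, 9}
Step 10: find(5) -> no change; set of 5 is {0, 2, 3, 5, 9}
Step 11: union(12, 1) -> merged; set of 12 now {1, 8, 10, 11, 12, 14}
Step 12: union(9, 0) -> already same set; set of 9 now {0, 2, 3, 5, 9}
Step 13: union(11, 7) -> merged; set of 11 now {1, 7, 8, 10, 11, 12, 14}
Step 14: union(10, 15) -> merged; set of 10 now {1, 7, 8, 10, 11, 12, 14, 15}
Step 15: union(7, 1) -> already same set; set of 7 now {1, 7, 8, 10, 11, 12, 14, 15}
Step 16: union(3, 5) -> already same set; set of 3 now {0, 2, 3, 5, 9}
Step 17: union(2, 8) -> merged; set of 2 now {0, 1, 2, 3, 5, 7, 8, 9, 10, 11, 12, 14, 15}
Step 18: union(12, 9) -> already same set; set of 12 now {0, 1, 2, 3, 5, 7, 8, 9, 10, 11, 12, 14, 15}
Step 19: union(0, 4) -> merged; set of 0 now {0, 1, 2, 3, 4, 5, 7, 8, 9, 10, 11, 12, 14, 15}
Step 20: union(14, 15) -> already same set; set of 14 now {0, 1, 2, 3, 4, 5, 7, 8, 9, 10, 11, 12, 14, 15}
Component of 14: {0, 1, 2, 3, 4, 5, 7, 8, 9, 10, 11, 12, 14, 15}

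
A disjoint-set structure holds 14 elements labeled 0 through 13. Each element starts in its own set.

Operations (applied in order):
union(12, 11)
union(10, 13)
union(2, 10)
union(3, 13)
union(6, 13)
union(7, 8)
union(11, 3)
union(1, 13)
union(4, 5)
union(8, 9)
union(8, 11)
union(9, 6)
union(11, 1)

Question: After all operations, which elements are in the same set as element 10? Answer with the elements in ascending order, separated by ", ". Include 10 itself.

Step 1: union(12, 11) -> merged; set of 12 now {11, 12}
Step 2: union(10, 13) -> merged; set of 10 now {10, 13}
Step 3: union(2, 10) -> merged; set of 2 now {2, 10, 13}
Step 4: union(3, 13) -> merged; set of 3 now {2, 3, 10, 13}
Step 5: union(6, 13) -> merged; set of 6 now {2, 3, 6, 10, 13}
Step 6: union(7, 8) -> merged; set of 7 now {7, 8}
Step 7: union(11, 3) -> merged; set of 11 now {2, 3, 6, 10, 11, 12, 13}
Step 8: union(1, 13) -> merged; set of 1 now {1, 2, 3, 6, 10, 11, 12, 13}
Step 9: union(4, 5) -> merged; set of 4 now {4, 5}
Step 10: union(8, 9) -> merged; set of 8 now {7, 8, 9}
Step 11: union(8, 11) -> merged; set of 8 now {1, 2, 3, 6, 7, 8, 9, 10, 11, 12, 13}
Step 12: union(9, 6) -> already same set; set of 9 now {1, 2, 3, 6, 7, 8, 9, 10, 11, 12, 13}
Step 13: union(11, 1) -> already same set; set of 11 now {1, 2, 3, 6, 7, 8, 9, 10, 11, 12, 13}
Component of 10: {1, 2, 3, 6, 7, 8, 9, 10, 11, 12, 13}

Answer: 1, 2, 3, 6, 7, 8, 9, 10, 11, 12, 13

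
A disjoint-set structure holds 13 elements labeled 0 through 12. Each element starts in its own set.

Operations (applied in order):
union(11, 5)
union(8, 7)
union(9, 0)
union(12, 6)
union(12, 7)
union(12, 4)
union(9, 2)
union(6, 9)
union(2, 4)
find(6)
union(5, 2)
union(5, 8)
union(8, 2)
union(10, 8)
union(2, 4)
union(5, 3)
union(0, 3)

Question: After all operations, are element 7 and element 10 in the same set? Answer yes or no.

Answer: yes

Derivation:
Step 1: union(11, 5) -> merged; set of 11 now {5, 11}
Step 2: union(8, 7) -> merged; set of 8 now {7, 8}
Step 3: union(9, 0) -> merged; set of 9 now {0, 9}
Step 4: union(12, 6) -> merged; set of 12 now {6, 12}
Step 5: union(12, 7) -> merged; set of 12 now {6, 7, 8, 12}
Step 6: union(12, 4) -> merged; set of 12 now {4, 6, 7, 8, 12}
Step 7: union(9, 2) -> merged; set of 9 now {0, 2, 9}
Step 8: union(6, 9) -> merged; set of 6 now {0, 2, 4, 6, 7, 8, 9, 12}
Step 9: union(2, 4) -> already same set; set of 2 now {0, 2, 4, 6, 7, 8, 9, 12}
Step 10: find(6) -> no change; set of 6 is {0, 2, 4, 6, 7, 8, 9, 12}
Step 11: union(5, 2) -> merged; set of 5 now {0, 2, 4, 5, 6, 7, 8, 9, 11, 12}
Step 12: union(5, 8) -> already same set; set of 5 now {0, 2, 4, 5, 6, 7, 8, 9, 11, 12}
Step 13: union(8, 2) -> already same set; set of 8 now {0, 2, 4, 5, 6, 7, 8, 9, 11, 12}
Step 14: union(10, 8) -> merged; set of 10 now {0, 2, 4, 5, 6, 7, 8, 9, 10, 11, 12}
Step 15: union(2, 4) -> already same set; set of 2 now {0, 2, 4, 5, 6, 7, 8, 9, 10, 11, 12}
Step 16: union(5, 3) -> merged; set of 5 now {0, 2, 3, 4, 5, 6, 7, 8, 9, 10, 11, 12}
Step 17: union(0, 3) -> already same set; set of 0 now {0, 2, 3, 4, 5, 6, 7, 8, 9, 10, 11, 12}
Set of 7: {0, 2, 3, 4, 5, 6, 7, 8, 9, 10, 11, 12}; 10 is a member.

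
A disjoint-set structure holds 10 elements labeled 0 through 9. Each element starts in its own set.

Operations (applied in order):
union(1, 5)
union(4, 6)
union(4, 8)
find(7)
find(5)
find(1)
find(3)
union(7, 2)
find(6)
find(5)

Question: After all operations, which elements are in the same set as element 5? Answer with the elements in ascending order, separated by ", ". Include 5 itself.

Answer: 1, 5

Derivation:
Step 1: union(1, 5) -> merged; set of 1 now {1, 5}
Step 2: union(4, 6) -> merged; set of 4 now {4, 6}
Step 3: union(4, 8) -> merged; set of 4 now {4, 6, 8}
Step 4: find(7) -> no change; set of 7 is {7}
Step 5: find(5) -> no change; set of 5 is {1, 5}
Step 6: find(1) -> no change; set of 1 is {1, 5}
Step 7: find(3) -> no change; set of 3 is {3}
Step 8: union(7, 2) -> merged; set of 7 now {2, 7}
Step 9: find(6) -> no change; set of 6 is {4, 6, 8}
Step 10: find(5) -> no change; set of 5 is {1, 5}
Component of 5: {1, 5}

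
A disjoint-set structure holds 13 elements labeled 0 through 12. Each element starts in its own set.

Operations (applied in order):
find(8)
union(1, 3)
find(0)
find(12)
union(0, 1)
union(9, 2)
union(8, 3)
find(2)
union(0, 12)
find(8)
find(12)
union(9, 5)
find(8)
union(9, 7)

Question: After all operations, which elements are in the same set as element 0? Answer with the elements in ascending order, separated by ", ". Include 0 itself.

Step 1: find(8) -> no change; set of 8 is {8}
Step 2: union(1, 3) -> merged; set of 1 now {1, 3}
Step 3: find(0) -> no change; set of 0 is {0}
Step 4: find(12) -> no change; set of 12 is {12}
Step 5: union(0, 1) -> merged; set of 0 now {0, 1, 3}
Step 6: union(9, 2) -> merged; set of 9 now {2, 9}
Step 7: union(8, 3) -> merged; set of 8 now {0, 1, 3, 8}
Step 8: find(2) -> no change; set of 2 is {2, 9}
Step 9: union(0, 12) -> merged; set of 0 now {0, 1, 3, 8, 12}
Step 10: find(8) -> no change; set of 8 is {0, 1, 3, 8, 12}
Step 11: find(12) -> no change; set of 12 is {0, 1, 3, 8, 12}
Step 12: union(9, 5) -> merged; set of 9 now {2, 5, 9}
Step 13: find(8) -> no change; set of 8 is {0, 1, 3, 8, 12}
Step 14: union(9, 7) -> merged; set of 9 now {2, 5, 7, 9}
Component of 0: {0, 1, 3, 8, 12}

Answer: 0, 1, 3, 8, 12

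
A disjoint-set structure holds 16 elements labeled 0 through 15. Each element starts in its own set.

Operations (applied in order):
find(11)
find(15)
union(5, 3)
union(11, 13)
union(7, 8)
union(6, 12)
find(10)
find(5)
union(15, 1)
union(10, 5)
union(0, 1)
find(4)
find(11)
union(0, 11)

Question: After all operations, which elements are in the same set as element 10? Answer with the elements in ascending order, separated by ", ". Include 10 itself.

Answer: 3, 5, 10

Derivation:
Step 1: find(11) -> no change; set of 11 is {11}
Step 2: find(15) -> no change; set of 15 is {15}
Step 3: union(5, 3) -> merged; set of 5 now {3, 5}
Step 4: union(11, 13) -> merged; set of 11 now {11, 13}
Step 5: union(7, 8) -> merged; set of 7 now {7, 8}
Step 6: union(6, 12) -> merged; set of 6 now {6, 12}
Step 7: find(10) -> no change; set of 10 is {10}
Step 8: find(5) -> no change; set of 5 is {3, 5}
Step 9: union(15, 1) -> merged; set of 15 now {1, 15}
Step 10: union(10, 5) -> merged; set of 10 now {3, 5, 10}
Step 11: union(0, 1) -> merged; set of 0 now {0, 1, 15}
Step 12: find(4) -> no change; set of 4 is {4}
Step 13: find(11) -> no change; set of 11 is {11, 13}
Step 14: union(0, 11) -> merged; set of 0 now {0, 1, 11, 13, 15}
Component of 10: {3, 5, 10}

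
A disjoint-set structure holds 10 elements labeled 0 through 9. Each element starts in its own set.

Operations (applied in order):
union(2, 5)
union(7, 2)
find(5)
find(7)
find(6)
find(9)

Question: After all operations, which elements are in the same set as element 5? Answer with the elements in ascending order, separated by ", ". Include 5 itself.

Step 1: union(2, 5) -> merged; set of 2 now {2, 5}
Step 2: union(7, 2) -> merged; set of 7 now {2, 5, 7}
Step 3: find(5) -> no change; set of 5 is {2, 5, 7}
Step 4: find(7) -> no change; set of 7 is {2, 5, 7}
Step 5: find(6) -> no change; set of 6 is {6}
Step 6: find(9) -> no change; set of 9 is {9}
Component of 5: {2, 5, 7}

Answer: 2, 5, 7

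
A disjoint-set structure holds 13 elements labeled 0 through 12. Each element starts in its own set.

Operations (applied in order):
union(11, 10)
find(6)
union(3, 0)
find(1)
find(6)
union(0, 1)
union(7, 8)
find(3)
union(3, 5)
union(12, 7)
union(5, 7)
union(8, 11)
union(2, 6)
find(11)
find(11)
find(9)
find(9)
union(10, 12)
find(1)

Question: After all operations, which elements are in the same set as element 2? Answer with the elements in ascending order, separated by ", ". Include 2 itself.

Answer: 2, 6

Derivation:
Step 1: union(11, 10) -> merged; set of 11 now {10, 11}
Step 2: find(6) -> no change; set of 6 is {6}
Step 3: union(3, 0) -> merged; set of 3 now {0, 3}
Step 4: find(1) -> no change; set of 1 is {1}
Step 5: find(6) -> no change; set of 6 is {6}
Step 6: union(0, 1) -> merged; set of 0 now {0, 1, 3}
Step 7: union(7, 8) -> merged; set of 7 now {7, 8}
Step 8: find(3) -> no change; set of 3 is {0, 1, 3}
Step 9: union(3, 5) -> merged; set of 3 now {0, 1, 3, 5}
Step 10: union(12, 7) -> merged; set of 12 now {7, 8, 12}
Step 11: union(5, 7) -> merged; set of 5 now {0, 1, 3, 5, 7, 8, 12}
Step 12: union(8, 11) -> merged; set of 8 now {0, 1, 3, 5, 7, 8, 10, 11, 12}
Step 13: union(2, 6) -> merged; set of 2 now {2, 6}
Step 14: find(11) -> no change; set of 11 is {0, 1, 3, 5, 7, 8, 10, 11, 12}
Step 15: find(11) -> no change; set of 11 is {0, 1, 3, 5, 7, 8, 10, 11, 12}
Step 16: find(9) -> no change; set of 9 is {9}
Step 17: find(9) -> no change; set of 9 is {9}
Step 18: union(10, 12) -> already same set; set of 10 now {0, 1, 3, 5, 7, 8, 10, 11, 12}
Step 19: find(1) -> no change; set of 1 is {0, 1, 3, 5, 7, 8, 10, 11, 12}
Component of 2: {2, 6}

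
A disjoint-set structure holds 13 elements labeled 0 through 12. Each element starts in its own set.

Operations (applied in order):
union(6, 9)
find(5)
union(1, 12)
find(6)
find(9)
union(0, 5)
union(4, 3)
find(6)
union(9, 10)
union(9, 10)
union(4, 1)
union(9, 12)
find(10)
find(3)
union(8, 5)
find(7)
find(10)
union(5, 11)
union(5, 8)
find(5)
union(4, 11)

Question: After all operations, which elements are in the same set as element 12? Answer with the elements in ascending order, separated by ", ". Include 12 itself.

Step 1: union(6, 9) -> merged; set of 6 now {6, 9}
Step 2: find(5) -> no change; set of 5 is {5}
Step 3: union(1, 12) -> merged; set of 1 now {1, 12}
Step 4: find(6) -> no change; set of 6 is {6, 9}
Step 5: find(9) -> no change; set of 9 is {6, 9}
Step 6: union(0, 5) -> merged; set of 0 now {0, 5}
Step 7: union(4, 3) -> merged; set of 4 now {3, 4}
Step 8: find(6) -> no change; set of 6 is {6, 9}
Step 9: union(9, 10) -> merged; set of 9 now {6, 9, 10}
Step 10: union(9, 10) -> already same set; set of 9 now {6, 9, 10}
Step 11: union(4, 1) -> merged; set of 4 now {1, 3, 4, 12}
Step 12: union(9, 12) -> merged; set of 9 now {1, 3, 4, 6, 9, 10, 12}
Step 13: find(10) -> no change; set of 10 is {1, 3, 4, 6, 9, 10, 12}
Step 14: find(3) -> no change; set of 3 is {1, 3, 4, 6, 9, 10, 12}
Step 15: union(8, 5) -> merged; set of 8 now {0, 5, 8}
Step 16: find(7) -> no change; set of 7 is {7}
Step 17: find(10) -> no change; set of 10 is {1, 3, 4, 6, 9, 10, 12}
Step 18: union(5, 11) -> merged; set of 5 now {0, 5, 8, 11}
Step 19: union(5, 8) -> already same set; set of 5 now {0, 5, 8, 11}
Step 20: find(5) -> no change; set of 5 is {0, 5, 8, 11}
Step 21: union(4, 11) -> merged; set of 4 now {0, 1, 3, 4, 5, 6, 8, 9, 10, 11, 12}
Component of 12: {0, 1, 3, 4, 5, 6, 8, 9, 10, 11, 12}

Answer: 0, 1, 3, 4, 5, 6, 8, 9, 10, 11, 12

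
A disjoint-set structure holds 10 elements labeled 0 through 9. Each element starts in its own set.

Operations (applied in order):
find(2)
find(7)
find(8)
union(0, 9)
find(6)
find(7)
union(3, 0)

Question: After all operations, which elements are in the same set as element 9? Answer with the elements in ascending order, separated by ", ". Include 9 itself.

Answer: 0, 3, 9

Derivation:
Step 1: find(2) -> no change; set of 2 is {2}
Step 2: find(7) -> no change; set of 7 is {7}
Step 3: find(8) -> no change; set of 8 is {8}
Step 4: union(0, 9) -> merged; set of 0 now {0, 9}
Step 5: find(6) -> no change; set of 6 is {6}
Step 6: find(7) -> no change; set of 7 is {7}
Step 7: union(3, 0) -> merged; set of 3 now {0, 3, 9}
Component of 9: {0, 3, 9}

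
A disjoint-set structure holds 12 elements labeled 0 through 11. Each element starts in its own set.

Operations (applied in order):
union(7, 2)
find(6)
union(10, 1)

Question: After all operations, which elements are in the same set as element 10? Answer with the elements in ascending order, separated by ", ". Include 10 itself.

Step 1: union(7, 2) -> merged; set of 7 now {2, 7}
Step 2: find(6) -> no change; set of 6 is {6}
Step 3: union(10, 1) -> merged; set of 10 now {1, 10}
Component of 10: {1, 10}

Answer: 1, 10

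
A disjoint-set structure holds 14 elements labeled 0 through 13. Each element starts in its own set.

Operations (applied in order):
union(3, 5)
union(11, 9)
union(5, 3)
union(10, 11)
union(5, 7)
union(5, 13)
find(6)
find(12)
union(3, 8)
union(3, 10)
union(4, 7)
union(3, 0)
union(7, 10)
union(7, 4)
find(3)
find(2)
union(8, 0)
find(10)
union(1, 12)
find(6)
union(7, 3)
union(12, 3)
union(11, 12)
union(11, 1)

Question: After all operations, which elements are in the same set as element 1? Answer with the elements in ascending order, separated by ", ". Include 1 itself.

Step 1: union(3, 5) -> merged; set of 3 now {3, 5}
Step 2: union(11, 9) -> merged; set of 11 now {9, 11}
Step 3: union(5, 3) -> already same set; set of 5 now {3, 5}
Step 4: union(10, 11) -> merged; set of 10 now {9, 10, 11}
Step 5: union(5, 7) -> merged; set of 5 now {3, 5, 7}
Step 6: union(5, 13) -> merged; set of 5 now {3, 5, 7, 13}
Step 7: find(6) -> no change; set of 6 is {6}
Step 8: find(12) -> no change; set of 12 is {12}
Step 9: union(3, 8) -> merged; set of 3 now {3, 5, 7, 8, 13}
Step 10: union(3, 10) -> merged; set of 3 now {3, 5, 7, 8, 9, 10, 11, 13}
Step 11: union(4, 7) -> merged; set of 4 now {3, 4, 5, 7, 8, 9, 10, 11, 13}
Step 12: union(3, 0) -> merged; set of 3 now {0, 3, 4, 5, 7, 8, 9, 10, 11, 13}
Step 13: union(7, 10) -> already same set; set of 7 now {0, 3, 4, 5, 7, 8, 9, 10, 11, 13}
Step 14: union(7, 4) -> already same set; set of 7 now {0, 3, 4, 5, 7, 8, 9, 10, 11, 13}
Step 15: find(3) -> no change; set of 3 is {0, 3, 4, 5, 7, 8, 9, 10, 11, 13}
Step 16: find(2) -> no change; set of 2 is {2}
Step 17: union(8, 0) -> already same set; set of 8 now {0, 3, 4, 5, 7, 8, 9, 10, 11, 13}
Step 18: find(10) -> no change; set of 10 is {0, 3, 4, 5, 7, 8, 9, 10, 11, 13}
Step 19: union(1, 12) -> merged; set of 1 now {1, 12}
Step 20: find(6) -> no change; set of 6 is {6}
Step 21: union(7, 3) -> already same set; set of 7 now {0, 3, 4, 5, 7, 8, 9, 10, 11, 13}
Step 22: union(12, 3) -> merged; set of 12 now {0, 1, 3, 4, 5, 7, 8, 9, 10, 11, 12, 13}
Step 23: union(11, 12) -> already same set; set of 11 now {0, 1, 3, 4, 5, 7, 8, 9, 10, 11, 12, 13}
Step 24: union(11, 1) -> already same set; set of 11 now {0, 1, 3, 4, 5, 7, 8, 9, 10, 11, 12, 13}
Component of 1: {0, 1, 3, 4, 5, 7, 8, 9, 10, 11, 12, 13}

Answer: 0, 1, 3, 4, 5, 7, 8, 9, 10, 11, 12, 13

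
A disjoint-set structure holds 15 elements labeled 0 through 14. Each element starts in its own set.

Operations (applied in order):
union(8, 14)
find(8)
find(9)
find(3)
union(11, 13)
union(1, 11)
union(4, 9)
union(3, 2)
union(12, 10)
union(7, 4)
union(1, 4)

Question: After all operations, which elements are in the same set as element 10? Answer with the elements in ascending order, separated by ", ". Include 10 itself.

Step 1: union(8, 14) -> merged; set of 8 now {8, 14}
Step 2: find(8) -> no change; set of 8 is {8, 14}
Step 3: find(9) -> no change; set of 9 is {9}
Step 4: find(3) -> no change; set of 3 is {3}
Step 5: union(11, 13) -> merged; set of 11 now {11, 13}
Step 6: union(1, 11) -> merged; set of 1 now {1, 11, 13}
Step 7: union(4, 9) -> merged; set of 4 now {4, 9}
Step 8: union(3, 2) -> merged; set of 3 now {2, 3}
Step 9: union(12, 10) -> merged; set of 12 now {10, 12}
Step 10: union(7, 4) -> merged; set of 7 now {4, 7, 9}
Step 11: union(1, 4) -> merged; set of 1 now {1, 4, 7, 9, 11, 13}
Component of 10: {10, 12}

Answer: 10, 12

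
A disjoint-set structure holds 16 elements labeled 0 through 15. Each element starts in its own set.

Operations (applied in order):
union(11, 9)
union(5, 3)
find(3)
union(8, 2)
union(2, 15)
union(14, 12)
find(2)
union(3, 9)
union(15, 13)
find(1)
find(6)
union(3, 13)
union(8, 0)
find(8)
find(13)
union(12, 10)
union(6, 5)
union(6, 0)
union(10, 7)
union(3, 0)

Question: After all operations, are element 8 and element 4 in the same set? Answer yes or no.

Step 1: union(11, 9) -> merged; set of 11 now {9, 11}
Step 2: union(5, 3) -> merged; set of 5 now {3, 5}
Step 3: find(3) -> no change; set of 3 is {3, 5}
Step 4: union(8, 2) -> merged; set of 8 now {2, 8}
Step 5: union(2, 15) -> merged; set of 2 now {2, 8, 15}
Step 6: union(14, 12) -> merged; set of 14 now {12, 14}
Step 7: find(2) -> no change; set of 2 is {2, 8, 15}
Step 8: union(3, 9) -> merged; set of 3 now {3, 5, 9, 11}
Step 9: union(15, 13) -> merged; set of 15 now {2, 8, 13, 15}
Step 10: find(1) -> no change; set of 1 is {1}
Step 11: find(6) -> no change; set of 6 is {6}
Step 12: union(3, 13) -> merged; set of 3 now {2, 3, 5, 8, 9, 11, 13, 15}
Step 13: union(8, 0) -> merged; set of 8 now {0, 2, 3, 5, 8, 9, 11, 13, 15}
Step 14: find(8) -> no change; set of 8 is {0, 2, 3, 5, 8, 9, 11, 13, 15}
Step 15: find(13) -> no change; set of 13 is {0, 2, 3, 5, 8, 9, 11, 13, 15}
Step 16: union(12, 10) -> merged; set of 12 now {10, 12, 14}
Step 17: union(6, 5) -> merged; set of 6 now {0, 2, 3, 5, 6, 8, 9, 11, 13, 15}
Step 18: union(6, 0) -> already same set; set of 6 now {0, 2, 3, 5, 6, 8, 9, 11, 13, 15}
Step 19: union(10, 7) -> merged; set of 10 now {7, 10, 12, 14}
Step 20: union(3, 0) -> already same set; set of 3 now {0, 2, 3, 5, 6, 8, 9, 11, 13, 15}
Set of 8: {0, 2, 3, 5, 6, 8, 9, 11, 13, 15}; 4 is not a member.

Answer: no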